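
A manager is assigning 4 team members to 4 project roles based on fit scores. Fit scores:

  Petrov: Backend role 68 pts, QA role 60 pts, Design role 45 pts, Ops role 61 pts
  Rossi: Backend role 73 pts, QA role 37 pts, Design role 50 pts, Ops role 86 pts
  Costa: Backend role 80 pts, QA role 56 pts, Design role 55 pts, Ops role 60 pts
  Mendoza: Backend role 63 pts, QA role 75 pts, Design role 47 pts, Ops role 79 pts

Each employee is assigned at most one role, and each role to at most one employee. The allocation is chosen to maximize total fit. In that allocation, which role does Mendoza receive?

This is the linear assignment problem.
Optimal: Petrov→Design role (45 pts), Rossi→Ops role (86 pts), Costa→Backend role (80 pts), Mendoza→QA role (75 pts) — total 45+86+80+75 = 286 pts.
Row-greedy (each employee in turn takes its best remaining role) gives 257 pts, worse by 29.
Next-best assignment: Petrov→Backend role, Rossi→Ops role, Costa→Design role, Mendoza→QA role = 284 pts.
Swapping Costa↔Rossi (Costa→Ops role 60 pts, Rossi→Backend role 73 pts) loses 33.
Mendoza's own top role is Ops role (79 pts), but forcing Mendoza→Ops role and reassigning the rest optimally gives only 269 pts — worse by 17.

Mendoza receives QA role.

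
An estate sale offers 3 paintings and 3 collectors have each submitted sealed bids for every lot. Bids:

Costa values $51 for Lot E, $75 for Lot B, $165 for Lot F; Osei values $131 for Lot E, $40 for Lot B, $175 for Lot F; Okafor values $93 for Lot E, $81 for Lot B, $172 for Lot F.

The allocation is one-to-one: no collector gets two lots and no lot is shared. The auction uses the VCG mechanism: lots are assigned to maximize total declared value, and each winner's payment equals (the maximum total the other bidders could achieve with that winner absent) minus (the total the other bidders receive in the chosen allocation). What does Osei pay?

Efficient allocation: Costa→Lot B ($75), Osei→Lot E ($131), Okafor→Lot F ($172); total welfare W = $378.
Osei receives Lot E at value $131, so the others get W − 131 = $247.
Without Osei: best allocation of the remaining 2 bidders over all 3 lots is Costa→Lot F ($165), Okafor→Lot E ($93), total $258.
VCG payment = (others' best without Osei) − (others' welfare with Osei) = 258 − 247 = $11.

Osei pays $11.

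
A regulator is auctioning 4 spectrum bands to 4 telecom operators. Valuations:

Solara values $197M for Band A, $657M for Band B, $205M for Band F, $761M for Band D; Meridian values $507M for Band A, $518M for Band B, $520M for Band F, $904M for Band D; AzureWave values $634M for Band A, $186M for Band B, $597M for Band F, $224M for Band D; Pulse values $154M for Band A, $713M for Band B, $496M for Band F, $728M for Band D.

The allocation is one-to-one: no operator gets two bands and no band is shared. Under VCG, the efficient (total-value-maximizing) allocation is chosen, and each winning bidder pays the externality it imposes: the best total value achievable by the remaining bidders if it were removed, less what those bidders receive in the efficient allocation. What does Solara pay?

Efficient allocation: Solara→Band B ($657M), Meridian→Band D ($904M), AzureWave→Band A ($634M), Pulse→Band F ($496M); total welfare W = $2691M.
Solara receives Band B at value $657M, so the others get W − 657 = $2034M.
Without Solara: best allocation of the remaining 3 bidders over all 4 bands is Meridian→Band D ($904M), AzureWave→Band A ($634M), Pulse→Band B ($713M), total $2251M.
VCG payment = (others' best without Solara) − (others' welfare with Solara) = 2251 − 2034 = $217M.

Solara pays $217M.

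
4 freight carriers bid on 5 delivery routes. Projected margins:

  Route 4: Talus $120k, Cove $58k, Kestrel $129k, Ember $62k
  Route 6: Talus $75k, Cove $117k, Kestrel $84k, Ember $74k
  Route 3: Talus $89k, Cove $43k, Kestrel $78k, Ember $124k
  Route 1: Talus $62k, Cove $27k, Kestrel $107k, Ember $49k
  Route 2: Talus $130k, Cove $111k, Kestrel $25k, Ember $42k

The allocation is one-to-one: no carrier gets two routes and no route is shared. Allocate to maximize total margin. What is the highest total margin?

Max total: $500k

This is a one-to-one assignment (maximum-weight bipartite matching).
Optimal: Talus→Route 2 ($130k), Cove→Route 6 ($117k), Kestrel→Route 4 ($129k), Ember→Route 3 ($124k) — total 130+117+129+124 = $500k.
Column-greedy (each route in turn goes to its best remaining carrier) gives $432k, worse by 68.
Next-best assignment: Talus→Route 2, Cove→Route 6, Kestrel→Route 1, Ember→Route 3 = $478k.
Swapping Ember↔Cove (Ember→Route 6 $74k, Cove→Route 3 $43k) loses 124.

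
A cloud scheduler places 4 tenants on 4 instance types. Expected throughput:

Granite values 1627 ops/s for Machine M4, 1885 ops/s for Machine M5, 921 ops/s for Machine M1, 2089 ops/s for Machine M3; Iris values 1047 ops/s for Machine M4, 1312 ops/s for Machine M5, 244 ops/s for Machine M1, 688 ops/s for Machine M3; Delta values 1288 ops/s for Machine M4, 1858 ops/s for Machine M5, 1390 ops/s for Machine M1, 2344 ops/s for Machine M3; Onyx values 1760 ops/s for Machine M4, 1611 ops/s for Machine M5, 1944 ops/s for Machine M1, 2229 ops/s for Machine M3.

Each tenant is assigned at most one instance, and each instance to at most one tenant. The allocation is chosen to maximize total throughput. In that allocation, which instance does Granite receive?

Granite receives Machine M4.

Treat this as an assignment problem: match each tenant to one instance.
Optimal: Granite→Machine M4 (1627 ops/s), Iris→Machine M5 (1312 ops/s), Delta→Machine M3 (2344 ops/s), Onyx→Machine M1 (1944 ops/s) — total 1627+1312+2344+1944 = 7227 ops/s.
Row-greedy (each tenant in turn takes its best remaining instance) gives 6551 ops/s, worse by 676.
Checked against all permutations: 7227 ops/s is optimal.
Granite's own top instance is Machine M3 (2089 ops/s), but forcing Granite→Machine M3 and reassigning the rest optimally gives only 6938 ops/s — worse by 289.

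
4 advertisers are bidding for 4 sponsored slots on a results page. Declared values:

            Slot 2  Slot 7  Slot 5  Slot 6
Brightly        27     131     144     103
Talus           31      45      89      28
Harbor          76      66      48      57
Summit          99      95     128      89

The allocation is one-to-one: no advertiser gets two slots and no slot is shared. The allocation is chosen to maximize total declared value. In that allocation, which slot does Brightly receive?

Brightly receives Slot 7.

Optimal: Brightly→Slot 7 ($131), Talus→Slot 5 ($89), Harbor→Slot 2 ($76), Summit→Slot 6 ($89) — total 131+89+76+89 = $385.
Column-greedy (each slot in turn goes to its best remaining advertiser) gives $376, worse by 9.
Checked against all permutations: $385 is optimal.
Brightly's own top slot is Slot 5 ($144), but forcing Brightly→Slot 5 and reassigning the rest optimally gives only $354 — worse by 31.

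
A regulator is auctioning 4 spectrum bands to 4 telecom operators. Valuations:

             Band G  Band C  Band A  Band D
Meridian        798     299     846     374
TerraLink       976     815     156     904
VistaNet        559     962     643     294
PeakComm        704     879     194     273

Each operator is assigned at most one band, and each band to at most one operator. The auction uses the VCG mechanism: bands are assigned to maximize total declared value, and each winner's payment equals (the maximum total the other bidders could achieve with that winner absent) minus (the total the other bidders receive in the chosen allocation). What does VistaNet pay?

VistaNet pays $247M.

Efficient allocation: Meridian→Band A ($846M), TerraLink→Band D ($904M), VistaNet→Band C ($962M), PeakComm→Band G ($704M); total welfare W = $3416M.
VistaNet receives Band C at value $962M, so the others get W − 962 = $2454M.
Without VistaNet: best allocation of the remaining 3 bidders over all 4 bands is Meridian→Band A ($846M), TerraLink→Band G ($976M), PeakComm→Band C ($879M), total $2701M.
VCG payment = (others' best without VistaNet) − (others' welfare with VistaNet) = 2701 − 2454 = $247M.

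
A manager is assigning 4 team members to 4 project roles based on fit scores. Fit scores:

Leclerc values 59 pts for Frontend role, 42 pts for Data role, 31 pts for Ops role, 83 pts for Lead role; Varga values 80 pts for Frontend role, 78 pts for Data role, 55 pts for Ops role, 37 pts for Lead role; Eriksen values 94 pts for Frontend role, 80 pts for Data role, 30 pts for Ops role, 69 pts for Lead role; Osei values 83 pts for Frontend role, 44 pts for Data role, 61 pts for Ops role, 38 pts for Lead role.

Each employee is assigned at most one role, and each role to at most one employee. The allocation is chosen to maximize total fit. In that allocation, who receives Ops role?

Optimal: Leclerc→Lead role (83 pts), Varga→Data role (78 pts), Eriksen→Frontend role (94 pts), Osei→Ops role (61 pts) — total 83+78+94+61 = 316 pts.
Row-greedy (each employee in turn takes its best remaining role) gives 304 pts, worse by 12.
Next-best assignment: Leclerc→Lead role, Varga→Frontend role, Eriksen→Data role, Osei→Ops role = 304 pts.
Swapping Leclerc↔Osei (Leclerc→Ops role 31 pts, Osei→Lead role 38 pts) loses 75.
No other one-to-one assignment exceeds 316 pts.
Osei's own top role is Frontend role (83 pts), but forcing Osei→Frontend role and reassigning the rest optimally gives only 301 pts — worse by 15.

Osei receives Ops role.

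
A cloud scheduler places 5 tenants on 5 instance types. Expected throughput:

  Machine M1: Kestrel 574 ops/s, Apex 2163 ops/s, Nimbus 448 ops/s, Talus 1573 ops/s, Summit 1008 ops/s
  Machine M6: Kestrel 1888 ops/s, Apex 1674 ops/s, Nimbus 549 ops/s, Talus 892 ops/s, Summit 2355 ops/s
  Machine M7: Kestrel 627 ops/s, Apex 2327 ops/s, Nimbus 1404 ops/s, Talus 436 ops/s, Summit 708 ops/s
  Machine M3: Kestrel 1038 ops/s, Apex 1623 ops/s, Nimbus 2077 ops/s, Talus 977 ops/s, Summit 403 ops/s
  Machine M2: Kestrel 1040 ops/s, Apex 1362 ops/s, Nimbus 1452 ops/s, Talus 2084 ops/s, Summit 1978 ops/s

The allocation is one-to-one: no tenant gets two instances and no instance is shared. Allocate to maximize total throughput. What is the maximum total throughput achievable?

Optimal: Kestrel→Machine M6 (1888 ops/s), Apex→Machine M7 (2327 ops/s), Nimbus→Machine M3 (2077 ops/s), Talus→Machine M1 (1573 ops/s), Summit→Machine M2 (1978 ops/s) — total 1888+2327+2077+1573+1978 = 9843 ops/s.
Row-greedy (each tenant in turn takes its best remaining instance) gives 9384 ops/s, worse by 459.
Swapping Apex↔Nimbus (Apex→Machine M3 1623 ops/s, Nimbus→Machine M7 1404 ops/s) loses 1377.

Max total: 9843 ops/s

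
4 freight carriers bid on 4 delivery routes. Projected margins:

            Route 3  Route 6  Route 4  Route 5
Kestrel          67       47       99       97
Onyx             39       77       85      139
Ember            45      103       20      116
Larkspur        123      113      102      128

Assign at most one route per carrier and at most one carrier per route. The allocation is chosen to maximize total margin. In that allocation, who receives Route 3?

Optimal: Kestrel→Route 4 ($99k), Onyx→Route 5 ($139k), Ember→Route 6 ($103k), Larkspur→Route 3 ($123k) — total 99+139+103+123 = $464k.
Next-best assignment: Kestrel→Route 4, Onyx→Route 6, Ember→Route 5, Larkspur→Route 3 = $415k.
Swapping Larkspur↔Onyx (Larkspur→Route 5 $128k, Onyx→Route 3 $39k) loses 95.
Every other assignment is strictly worse.
Larkspur's own top route is Route 5 ($128k), but forcing Larkspur→Route 5 and reassigning the rest optimally gives only $383k — worse by 81.

Larkspur receives Route 3.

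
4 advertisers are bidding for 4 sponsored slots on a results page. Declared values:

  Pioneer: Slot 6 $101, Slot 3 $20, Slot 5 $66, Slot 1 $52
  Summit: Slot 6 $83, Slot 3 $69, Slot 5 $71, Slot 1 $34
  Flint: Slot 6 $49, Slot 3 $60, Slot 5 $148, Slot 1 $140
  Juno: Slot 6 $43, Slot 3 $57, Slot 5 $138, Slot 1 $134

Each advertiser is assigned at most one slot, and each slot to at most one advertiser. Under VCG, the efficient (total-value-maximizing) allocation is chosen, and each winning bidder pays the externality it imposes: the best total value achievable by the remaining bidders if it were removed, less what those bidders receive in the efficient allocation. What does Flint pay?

Flint pays $4.

Efficient allocation: Pioneer→Slot 6 ($101), Summit→Slot 3 ($69), Flint→Slot 5 ($148), Juno→Slot 1 ($134); total welfare W = $452.
Flint receives Slot 5 at value $148, so the others get W − 148 = $304.
Without Flint: best allocation of the remaining 3 bidders over all 4 slots is Pioneer→Slot 6 ($101), Summit→Slot 3 ($69), Juno→Slot 5 ($138), total $308.
VCG payment = (others' best without Flint) − (others' welfare with Flint) = 308 − 304 = $4.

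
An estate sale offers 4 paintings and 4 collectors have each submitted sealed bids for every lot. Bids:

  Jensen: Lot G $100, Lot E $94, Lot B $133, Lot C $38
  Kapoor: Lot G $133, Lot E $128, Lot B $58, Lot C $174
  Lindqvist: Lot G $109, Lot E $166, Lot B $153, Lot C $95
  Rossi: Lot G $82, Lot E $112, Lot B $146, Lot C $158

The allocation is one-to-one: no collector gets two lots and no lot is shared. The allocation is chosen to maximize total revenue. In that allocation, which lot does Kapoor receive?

Optimal: Jensen→Lot B ($133), Kapoor→Lot G ($133), Lindqvist→Lot E ($166), Rossi→Lot C ($158) — total 133+133+166+158 = $590.
Max-entry greedy (repeatedly take the single best remaining cell) gives $586, worse by 4.
Swapping Kapoor↔Rossi (Kapoor→Lot C $174, Rossi→Lot G $82) loses 35.
Kapoor's own top lot is Lot C ($174), but forcing Kapoor→Lot C and reassigning the rest optimally gives only $586 — worse by 4.

Kapoor receives Lot G.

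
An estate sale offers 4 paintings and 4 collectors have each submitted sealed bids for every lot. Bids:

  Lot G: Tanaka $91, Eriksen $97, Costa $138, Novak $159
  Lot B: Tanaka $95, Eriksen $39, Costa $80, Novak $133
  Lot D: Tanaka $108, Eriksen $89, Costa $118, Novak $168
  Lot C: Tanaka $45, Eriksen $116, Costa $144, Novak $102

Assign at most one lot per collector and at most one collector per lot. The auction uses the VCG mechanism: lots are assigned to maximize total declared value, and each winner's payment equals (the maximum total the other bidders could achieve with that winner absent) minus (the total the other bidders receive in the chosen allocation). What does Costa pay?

Costa pays $4.

Efficient allocation: Tanaka→Lot B ($95), Eriksen→Lot C ($116), Costa→Lot G ($138), Novak→Lot D ($168); total welfare W = $517.
Costa receives Lot G at value $138, so the others get W − 138 = $379.
Without Costa: best allocation of the remaining 3 bidders over all 4 lots is Tanaka→Lot D ($108), Eriksen→Lot C ($116), Novak→Lot G ($159), total $383.
VCG payment = (others' best without Costa) − (others' welfare with Costa) = 383 − 379 = $4.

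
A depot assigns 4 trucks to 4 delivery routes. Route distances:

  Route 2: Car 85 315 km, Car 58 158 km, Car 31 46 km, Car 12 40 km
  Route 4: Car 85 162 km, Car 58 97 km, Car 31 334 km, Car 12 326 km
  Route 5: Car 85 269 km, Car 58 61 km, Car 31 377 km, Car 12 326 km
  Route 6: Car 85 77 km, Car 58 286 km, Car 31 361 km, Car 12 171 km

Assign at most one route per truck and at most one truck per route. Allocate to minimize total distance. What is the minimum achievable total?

Min total: 440 km

Optimal: Car 85→Route 4 (162 km), Car 58→Route 5 (61 km), Car 31→Route 2 (46 km), Car 12→Route 6 (171 km) — total 162+61+46+171 = 440 km.
Row-greedy (each truck in turn takes its cheapest remaining route) gives 510 km, worse by 70.
Next-best assignment: Car 85→Route 6, Car 58→Route 5, Car 31→Route 2, Car 12→Route 4 = 510 km.
No other one-to-one assignment undercuts 440 km.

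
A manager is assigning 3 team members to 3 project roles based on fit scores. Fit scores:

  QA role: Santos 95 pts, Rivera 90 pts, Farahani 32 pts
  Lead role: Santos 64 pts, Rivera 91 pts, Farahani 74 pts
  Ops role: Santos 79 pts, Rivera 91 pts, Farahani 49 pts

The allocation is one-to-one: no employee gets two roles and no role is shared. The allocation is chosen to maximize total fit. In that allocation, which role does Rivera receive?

Optimal: Santos→QA role (95 pts), Rivera→Ops role (91 pts), Farahani→Lead role (74 pts) — total 95+91+74 = 260 pts.
Max-entry greedy (repeatedly take the single best remaining cell) gives 235 pts, worse by 25.
Rivera's own top role is Lead role (91 pts), but forcing Rivera→Lead role and reassigning the rest optimally gives only 235 pts — worse by 25.

Rivera receives Ops role.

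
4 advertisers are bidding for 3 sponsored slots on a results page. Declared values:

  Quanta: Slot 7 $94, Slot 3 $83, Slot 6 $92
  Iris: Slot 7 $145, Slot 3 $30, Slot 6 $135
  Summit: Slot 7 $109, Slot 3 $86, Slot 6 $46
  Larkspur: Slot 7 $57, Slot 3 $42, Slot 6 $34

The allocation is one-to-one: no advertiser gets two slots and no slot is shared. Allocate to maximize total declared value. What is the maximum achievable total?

Max total: $327

This is the linear assignment problem.
Optimal: Summit→Slot 7 ($109), Quanta→Slot 3 ($83), Iris→Slot 6 ($135) — total 109+83+135 = $327.
Next-best assignment: Iris→Slot 7, Summit→Slot 3, Quanta→Slot 6 = $323.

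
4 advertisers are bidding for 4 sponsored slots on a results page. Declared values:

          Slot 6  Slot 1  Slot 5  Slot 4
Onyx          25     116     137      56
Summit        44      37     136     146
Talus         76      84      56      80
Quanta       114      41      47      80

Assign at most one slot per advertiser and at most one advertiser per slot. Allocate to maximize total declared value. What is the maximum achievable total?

Maximum total: $481

Optimal: Onyx→Slot 5 ($137), Summit→Slot 4 ($146), Talus→Slot 1 ($84), Quanta→Slot 6 ($114) — total 137+146+84+114 = $481.
Column-greedy (each slot in turn goes to its best remaining advertiser) gives $446, worse by 35.
Swapping Quanta↔Summit (Quanta→Slot 4 $80, Summit→Slot 6 $44) loses 136.
Checked against all permutations: $481 is optimal.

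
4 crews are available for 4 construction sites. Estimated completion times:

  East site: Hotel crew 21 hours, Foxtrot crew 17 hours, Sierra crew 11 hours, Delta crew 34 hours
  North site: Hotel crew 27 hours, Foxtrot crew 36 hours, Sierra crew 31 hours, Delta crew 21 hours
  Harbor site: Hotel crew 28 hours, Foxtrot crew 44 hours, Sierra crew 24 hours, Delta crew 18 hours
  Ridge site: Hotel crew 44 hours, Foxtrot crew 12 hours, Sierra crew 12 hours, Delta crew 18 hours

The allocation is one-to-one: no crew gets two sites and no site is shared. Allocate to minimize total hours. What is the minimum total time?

Optimal: Hotel crew→North site (27 hours), Foxtrot crew→Ridge site (12 hours), Sierra crew→East site (11 hours), Delta crew→Harbor site (18 hours) — total 27+12+11+18 = 68 hours.
Column-greedy (each site in turn goes to its cheapest remaining crew) gives 72 hours, worse by 4.
Next-best assignment: Hotel crew→Harbor site, Foxtrot crew→Ridge site, Sierra crew→East site, Delta crew→North site = 72 hours.
Swapping Delta crew↔Foxtrot crew (Delta crew→Ridge site 18 hours, Foxtrot crew→Harbor site 44 hours) adds 32.

Min total: 68 hours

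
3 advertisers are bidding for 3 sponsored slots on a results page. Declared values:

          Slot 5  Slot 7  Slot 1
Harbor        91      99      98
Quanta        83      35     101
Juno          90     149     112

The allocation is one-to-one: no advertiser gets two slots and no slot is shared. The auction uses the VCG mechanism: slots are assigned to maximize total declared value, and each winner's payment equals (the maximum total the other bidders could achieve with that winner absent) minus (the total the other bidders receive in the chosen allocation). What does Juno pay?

Juno pays $8.

Efficient allocation: Harbor→Slot 5 ($91), Quanta→Slot 1 ($101), Juno→Slot 7 ($149); total welfare W = $341.
Juno receives Slot 7 at value $149, so the others get W − 149 = $192.
Without Juno: best allocation of the remaining 2 bidders over all 3 slots is Harbor→Slot 7 ($99), Quanta→Slot 1 ($101), total $200.
VCG payment = (others' best without Juno) − (others' welfare with Juno) = 200 − 192 = $8.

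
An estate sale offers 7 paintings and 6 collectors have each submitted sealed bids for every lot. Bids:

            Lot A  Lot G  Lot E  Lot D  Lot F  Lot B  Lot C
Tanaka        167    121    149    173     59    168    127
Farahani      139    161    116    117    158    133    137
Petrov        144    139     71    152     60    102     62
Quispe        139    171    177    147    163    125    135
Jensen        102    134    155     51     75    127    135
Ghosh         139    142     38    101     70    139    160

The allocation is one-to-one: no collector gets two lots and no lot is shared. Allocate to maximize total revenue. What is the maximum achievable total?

Max total: $964

Optimal: Tanaka→Lot B ($168), Farahani→Lot F ($158), Petrov→Lot D ($152), Quispe→Lot G ($171), Jensen→Lot E ($155), Ghosh→Lot C ($160) — total 168+158+152+171+155+160 = $964.
Next-best assignment: Tanaka→Lot A, Farahani→Lot F, Petrov→Lot D, Quispe→Lot G, Jensen→Lot E, Ghosh→Lot C = $963.
Swapping Tanaka↔Ghosh (Tanaka→Lot C $127, Ghosh→Lot B $139) loses 62.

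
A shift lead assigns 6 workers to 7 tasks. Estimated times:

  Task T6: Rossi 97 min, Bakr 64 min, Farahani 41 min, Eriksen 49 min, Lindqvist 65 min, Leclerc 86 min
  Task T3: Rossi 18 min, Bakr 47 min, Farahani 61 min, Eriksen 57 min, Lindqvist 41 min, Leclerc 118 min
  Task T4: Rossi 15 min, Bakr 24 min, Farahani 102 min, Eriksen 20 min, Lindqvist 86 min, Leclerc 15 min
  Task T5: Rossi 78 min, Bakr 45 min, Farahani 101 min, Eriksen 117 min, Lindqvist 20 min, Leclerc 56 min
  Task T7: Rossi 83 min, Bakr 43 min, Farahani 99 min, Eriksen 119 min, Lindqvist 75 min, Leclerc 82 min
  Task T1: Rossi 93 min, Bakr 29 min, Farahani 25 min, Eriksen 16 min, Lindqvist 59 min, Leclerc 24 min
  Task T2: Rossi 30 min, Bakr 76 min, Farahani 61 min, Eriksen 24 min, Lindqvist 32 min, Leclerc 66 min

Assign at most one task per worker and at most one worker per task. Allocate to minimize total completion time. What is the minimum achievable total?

Minimum total: 145 min

Optimal: Rossi→Task T3 (18 min), Bakr→Task T7 (43 min), Farahani→Task T1 (25 min), Eriksen→Task T2 (24 min), Lindqvist→Task T5 (20 min), Leclerc→Task T4 (15 min) — total 18+43+25+24+20+15 = 145 min.
Min-entry greedy (repeatedly take the single cheapest remaining cell) gives 201 min, worse by 56.
Next-best assignment: Rossi→Task T3, Bakr→Task T1, Farahani→Task T6, Eriksen→Task T2, Lindqvist→Task T5, Leclerc→Task T4 = 147 min.
Every other assignment is strictly worse.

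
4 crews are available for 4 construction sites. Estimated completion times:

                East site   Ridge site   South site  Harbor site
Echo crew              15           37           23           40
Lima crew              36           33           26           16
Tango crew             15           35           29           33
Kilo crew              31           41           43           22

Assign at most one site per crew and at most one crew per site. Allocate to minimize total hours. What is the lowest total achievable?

Optimal: Echo crew→South site (23 hours), Lima crew→Ridge site (33 hours), Tango crew→East site (15 hours), Kilo crew→Harbor site (22 hours) — total 23+33+15+22 = 93 hours.
Every other assignment is strictly worse.

Minimum total: 93 hours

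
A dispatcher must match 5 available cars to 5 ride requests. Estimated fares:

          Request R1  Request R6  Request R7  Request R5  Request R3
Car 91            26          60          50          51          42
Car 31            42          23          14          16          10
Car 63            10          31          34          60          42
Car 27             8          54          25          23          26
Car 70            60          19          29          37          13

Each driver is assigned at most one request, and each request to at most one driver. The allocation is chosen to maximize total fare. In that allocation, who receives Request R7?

Car 91 receives Request R7.

This is the linear assignment problem.
Optimal: Car 91→Request R7 ($50), Car 31→Request R3 ($10), Car 63→Request R5 ($60), Car 27→Request R6 ($54), Car 70→Request R1 ($60) — total 50+10+60+54+60 = $234.
Row-greedy (each driver in turn takes its best remaining request) gives $217, worse by 17.
Next-best assignment: Car 91→Request R3, Car 31→Request R7, Car 63→Request R5, Car 27→Request R6, Car 70→Request R1 = $230.
Car 91's own top request is Request R6 ($60), but forcing Car 91→Request R6 and reassigning the rest optimally gives only $220 — worse by 14.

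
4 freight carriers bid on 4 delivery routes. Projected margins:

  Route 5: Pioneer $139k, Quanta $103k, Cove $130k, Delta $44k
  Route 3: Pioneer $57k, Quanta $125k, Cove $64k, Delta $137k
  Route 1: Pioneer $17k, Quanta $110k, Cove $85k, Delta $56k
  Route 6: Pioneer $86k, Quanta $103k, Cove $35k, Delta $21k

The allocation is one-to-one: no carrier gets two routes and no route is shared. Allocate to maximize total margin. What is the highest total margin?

Max total: $464k

Optimal: Pioneer→Route 5 ($139k), Quanta→Route 6 ($103k), Cove→Route 1 ($85k), Delta→Route 3 ($137k) — total 139+103+85+137 = $464k.
Column-greedy (each route in turn goes to its best remaining carrier) gives $421k, worse by 43.
Swapping Pioneer↔Cove (Pioneer→Route 1 $17k, Cove→Route 5 $130k) loses 77.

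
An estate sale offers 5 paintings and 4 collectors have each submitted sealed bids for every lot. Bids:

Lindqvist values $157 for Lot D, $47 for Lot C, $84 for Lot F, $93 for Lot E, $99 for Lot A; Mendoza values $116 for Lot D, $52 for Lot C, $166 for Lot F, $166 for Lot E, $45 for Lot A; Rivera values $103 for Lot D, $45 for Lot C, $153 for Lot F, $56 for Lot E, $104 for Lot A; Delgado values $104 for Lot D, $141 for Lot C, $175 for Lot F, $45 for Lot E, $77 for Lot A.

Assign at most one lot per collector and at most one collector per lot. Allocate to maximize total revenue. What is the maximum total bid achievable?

Optimal: Lindqvist→Lot D ($157), Mendoza→Lot E ($166), Rivera→Lot F ($153), Delgado→Lot C ($141) — total 157+166+153+141 = $617.
Next-best assignment: Lindqvist→Lot D, Mendoza→Lot E, Rivera→Lot A, Delgado→Lot F = $602.

Max total: $617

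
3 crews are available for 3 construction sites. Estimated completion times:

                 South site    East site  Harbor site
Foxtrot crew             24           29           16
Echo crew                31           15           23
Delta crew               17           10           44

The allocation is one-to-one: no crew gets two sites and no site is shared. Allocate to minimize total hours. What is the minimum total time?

Optimal: Foxtrot crew→Harbor site (16 hours), Echo crew→East site (15 hours), Delta crew→South site (17 hours) — total 16+15+17 = 48 hours.
Min-entry greedy (repeatedly take the single cheapest remaining cell) gives 57 hours, worse by 9.
No other one-to-one assignment undercuts 48 hours.

Min total: 48 hours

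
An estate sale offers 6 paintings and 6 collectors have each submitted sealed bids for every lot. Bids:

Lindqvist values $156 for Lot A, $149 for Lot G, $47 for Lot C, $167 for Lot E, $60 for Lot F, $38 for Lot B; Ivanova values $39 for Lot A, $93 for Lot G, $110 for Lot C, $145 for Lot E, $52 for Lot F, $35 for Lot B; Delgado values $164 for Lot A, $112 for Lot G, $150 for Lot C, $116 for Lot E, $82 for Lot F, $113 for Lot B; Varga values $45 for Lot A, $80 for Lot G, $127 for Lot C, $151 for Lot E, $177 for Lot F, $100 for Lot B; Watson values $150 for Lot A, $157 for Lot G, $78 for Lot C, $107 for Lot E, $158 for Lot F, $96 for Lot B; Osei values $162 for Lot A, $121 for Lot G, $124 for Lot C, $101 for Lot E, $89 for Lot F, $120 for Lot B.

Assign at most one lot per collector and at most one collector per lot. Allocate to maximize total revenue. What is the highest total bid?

Maximum total: $905

Optimal: Lindqvist→Lot A ($156), Ivanova→Lot E ($145), Delgado→Lot C ($150), Varga→Lot F ($177), Watson→Lot G ($157), Osei→Lot B ($120) — total 156+145+150+177+157+120 = $905.
Row-greedy (each collector in turn takes its best remaining lot) gives $895, worse by 10.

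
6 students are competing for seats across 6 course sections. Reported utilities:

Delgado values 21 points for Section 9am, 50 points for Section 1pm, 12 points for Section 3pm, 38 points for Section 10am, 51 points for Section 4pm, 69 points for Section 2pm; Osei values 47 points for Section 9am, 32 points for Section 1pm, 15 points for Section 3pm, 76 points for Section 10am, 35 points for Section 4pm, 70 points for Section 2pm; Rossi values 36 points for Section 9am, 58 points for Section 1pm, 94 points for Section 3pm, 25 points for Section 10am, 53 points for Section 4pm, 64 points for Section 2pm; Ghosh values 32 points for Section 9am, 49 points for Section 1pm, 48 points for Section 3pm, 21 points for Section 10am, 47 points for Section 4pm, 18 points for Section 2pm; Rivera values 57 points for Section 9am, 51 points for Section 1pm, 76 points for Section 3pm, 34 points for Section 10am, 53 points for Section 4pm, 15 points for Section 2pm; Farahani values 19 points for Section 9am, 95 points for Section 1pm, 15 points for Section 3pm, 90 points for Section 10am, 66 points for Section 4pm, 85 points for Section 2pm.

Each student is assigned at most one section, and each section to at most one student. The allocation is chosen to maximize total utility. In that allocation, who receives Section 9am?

Rivera receives Section 9am.

Treat this as an assignment problem: match each student to one section.
Optimal: Delgado→Section 2pm (69 points), Osei→Section 10am (76 points), Rossi→Section 3pm (94 points), Ghosh→Section 4pm (47 points), Rivera→Section 9am (57 points), Farahani→Section 1pm (95 points) — total 69+76+94+47+57+95 = 438 points.
Column-greedy (each section in turn goes to its best remaining student) gives 391 points, worse by 47.
Swapping Farahani↔Ghosh (Farahani→Section 4pm 66 points, Ghosh→Section 1pm 49 points) loses 27.
Checked against all permutations: 438 points is optimal.
Rivera's own top section is Section 3pm (76 points), but forcing Rivera→Section 3pm and reassigning the rest optimally gives only 401 points — worse by 37.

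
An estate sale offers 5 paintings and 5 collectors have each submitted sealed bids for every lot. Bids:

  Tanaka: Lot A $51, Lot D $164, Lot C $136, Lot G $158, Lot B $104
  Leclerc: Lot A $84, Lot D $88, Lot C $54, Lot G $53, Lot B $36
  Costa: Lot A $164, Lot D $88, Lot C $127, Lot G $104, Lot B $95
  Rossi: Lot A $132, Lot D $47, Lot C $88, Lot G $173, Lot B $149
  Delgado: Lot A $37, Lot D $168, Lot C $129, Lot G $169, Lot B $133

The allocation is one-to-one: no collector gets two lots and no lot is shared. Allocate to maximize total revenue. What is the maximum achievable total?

Maximum total: $706

Optimal: Tanaka→Lot C ($136), Leclerc→Lot D ($88), Costa→Lot A ($164), Rossi→Lot B ($149), Delgado→Lot G ($169) — total 136+88+164+149+169 = $706.
Max-entry greedy (repeatedly take the single best remaining cell) gives $677, worse by 29.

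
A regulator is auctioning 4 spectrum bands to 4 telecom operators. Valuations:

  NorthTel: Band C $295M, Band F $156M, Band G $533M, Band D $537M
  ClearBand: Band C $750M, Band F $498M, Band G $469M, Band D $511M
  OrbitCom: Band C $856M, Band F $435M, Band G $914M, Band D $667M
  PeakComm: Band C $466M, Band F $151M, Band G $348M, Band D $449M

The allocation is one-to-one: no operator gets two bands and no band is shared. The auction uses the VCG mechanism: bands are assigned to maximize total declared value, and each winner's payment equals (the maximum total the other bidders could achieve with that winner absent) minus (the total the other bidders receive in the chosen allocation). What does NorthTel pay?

NorthTel pays $235M.

Efficient allocation: NorthTel→Band D ($537M), ClearBand→Band F ($498M), OrbitCom→Band G ($914M), PeakComm→Band C ($466M); total welfare W = $2415M.
NorthTel receives Band D at value $537M, so the others get W − 537 = $1878M.
Without NorthTel: best allocation of the remaining 3 bidders over all 4 bands is ClearBand→Band C ($750M), OrbitCom→Band G ($914M), PeakComm→Band D ($449M), total $2113M.
VCG payment = (others' best without NorthTel) − (others' welfare with NorthTel) = 2113 − 1878 = $235M.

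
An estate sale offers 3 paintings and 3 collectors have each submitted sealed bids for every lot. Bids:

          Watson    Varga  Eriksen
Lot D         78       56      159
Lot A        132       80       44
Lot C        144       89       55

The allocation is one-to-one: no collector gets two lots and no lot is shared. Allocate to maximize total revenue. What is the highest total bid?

Treat this as an assignment problem: match each collector to one lot.
Optimal: Watson→Lot C ($144), Varga→Lot A ($80), Eriksen→Lot D ($159) — total 144+80+159 = $383.
Column-greedy (each lot in turn goes to its best remaining collector) gives $380, worse by 3.
No other one-to-one assignment exceeds $383.

Maximum total: $383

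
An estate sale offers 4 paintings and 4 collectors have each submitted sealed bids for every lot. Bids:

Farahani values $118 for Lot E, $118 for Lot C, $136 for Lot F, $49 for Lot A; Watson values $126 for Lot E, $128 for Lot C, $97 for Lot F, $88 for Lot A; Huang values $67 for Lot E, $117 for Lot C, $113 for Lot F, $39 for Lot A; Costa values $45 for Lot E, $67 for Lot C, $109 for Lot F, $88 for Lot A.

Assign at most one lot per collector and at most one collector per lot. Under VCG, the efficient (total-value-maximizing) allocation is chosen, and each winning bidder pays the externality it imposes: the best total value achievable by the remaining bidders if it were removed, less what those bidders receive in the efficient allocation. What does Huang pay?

Huang pays $5.

Efficient allocation: Farahani→Lot F ($136), Watson→Lot E ($126), Huang→Lot C ($117), Costa→Lot A ($88); total welfare W = $467.
Huang receives Lot C at value $117, so the others get W − 117 = $350.
Without Huang: best allocation of the remaining 3 bidders over all 4 lots is Farahani→Lot E ($118), Watson→Lot C ($128), Costa→Lot F ($109), total $355.
VCG payment = (others' best without Huang) − (others' welfare with Huang) = 355 − 350 = $5.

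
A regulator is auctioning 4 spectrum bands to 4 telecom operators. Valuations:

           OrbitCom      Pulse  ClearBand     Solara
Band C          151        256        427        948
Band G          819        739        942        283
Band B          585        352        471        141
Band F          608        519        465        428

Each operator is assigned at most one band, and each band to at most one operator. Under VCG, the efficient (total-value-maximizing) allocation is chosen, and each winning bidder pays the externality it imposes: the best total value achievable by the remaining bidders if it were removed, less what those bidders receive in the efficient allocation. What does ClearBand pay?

ClearBand pays $243M.

Efficient allocation: OrbitCom→Band B ($585M), Pulse→Band F ($519M), ClearBand→Band G ($942M), Solara→Band C ($948M); total welfare W = $2994M.
ClearBand receives Band G at value $942M, so the others get W − 942 = $2052M.
Without ClearBand: best allocation of the remaining 3 bidders over all 4 bands is OrbitCom→Band F ($608M), Pulse→Band G ($739M), Solara→Band C ($948M), total $2295M.
VCG payment = (others' best without ClearBand) − (others' welfare with ClearBand) = 2295 − 2052 = $243M.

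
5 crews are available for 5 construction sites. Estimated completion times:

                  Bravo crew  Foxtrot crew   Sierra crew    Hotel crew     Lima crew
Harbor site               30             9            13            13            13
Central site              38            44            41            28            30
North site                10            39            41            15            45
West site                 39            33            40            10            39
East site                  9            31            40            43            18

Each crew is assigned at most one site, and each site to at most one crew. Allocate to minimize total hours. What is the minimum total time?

Minimum total: 88 hours

Treat this as an assignment problem: match each crew to one site.
Optimal: Bravo crew→North site (10 hours), Foxtrot crew→Harbor site (9 hours), Sierra crew→Central site (41 hours), Hotel crew→West site (10 hours), Lima crew→East site (18 hours) — total 10+9+41+10+18 = 88 hours.
Column-greedy (each site in turn goes to its cheapest remaining crew) gives 126 hours, worse by 38.
Next-best assignment: Bravo crew→North site, Foxtrot crew→East site, Sierra crew→Harbor site, Hotel crew→West site, Lima crew→Central site = 94 hours.
Checked against all permutations: 88 hours is optimal.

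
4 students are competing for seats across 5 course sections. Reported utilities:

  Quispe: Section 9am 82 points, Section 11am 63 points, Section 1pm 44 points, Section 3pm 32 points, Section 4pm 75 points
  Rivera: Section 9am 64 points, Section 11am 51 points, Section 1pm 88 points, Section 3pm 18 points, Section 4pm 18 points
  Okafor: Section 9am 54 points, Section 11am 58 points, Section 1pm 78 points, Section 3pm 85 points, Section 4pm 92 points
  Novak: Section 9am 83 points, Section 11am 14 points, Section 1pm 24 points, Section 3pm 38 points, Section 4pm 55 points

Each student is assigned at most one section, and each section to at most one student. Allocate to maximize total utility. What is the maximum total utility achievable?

Optimal: Quispe→Section 4pm (75 points), Rivera→Section 1pm (88 points), Okafor→Section 3pm (85 points), Novak→Section 9am (83 points) — total 75+88+85+83 = 331 points.
Column-greedy (each section in turn goes to its best remaining student) gives 319 points, worse by 12.
Checked against all permutations: 331 points is optimal.

Maximum total: 331 points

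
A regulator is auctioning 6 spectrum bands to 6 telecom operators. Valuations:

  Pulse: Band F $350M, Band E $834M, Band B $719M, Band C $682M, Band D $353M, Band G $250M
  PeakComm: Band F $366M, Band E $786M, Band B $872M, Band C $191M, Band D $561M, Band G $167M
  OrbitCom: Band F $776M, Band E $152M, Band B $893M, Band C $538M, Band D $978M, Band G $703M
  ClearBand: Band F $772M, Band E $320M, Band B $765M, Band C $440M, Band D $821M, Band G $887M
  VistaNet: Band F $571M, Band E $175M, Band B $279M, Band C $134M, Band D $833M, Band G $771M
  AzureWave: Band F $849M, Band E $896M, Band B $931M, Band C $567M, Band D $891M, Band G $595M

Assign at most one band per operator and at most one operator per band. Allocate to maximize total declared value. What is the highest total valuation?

Max total: $4971M

This is a one-to-one assignment (maximum-weight bipartite matching).
Optimal: Pulse→Band C ($682M), PeakComm→Band B ($872M), OrbitCom→Band D ($978M), ClearBand→Band F ($772M), VistaNet→Band G ($771M), AzureWave→Band E ($896M) — total 682+872+978+772+771+896 = $4971M.
Max-entry greedy (repeatedly take the single best remaining cell) gives $4392M, worse by 579.
Swapping PeakComm↔OrbitCom (PeakComm→Band D $561M, OrbitCom→Band B $893M) loses 396.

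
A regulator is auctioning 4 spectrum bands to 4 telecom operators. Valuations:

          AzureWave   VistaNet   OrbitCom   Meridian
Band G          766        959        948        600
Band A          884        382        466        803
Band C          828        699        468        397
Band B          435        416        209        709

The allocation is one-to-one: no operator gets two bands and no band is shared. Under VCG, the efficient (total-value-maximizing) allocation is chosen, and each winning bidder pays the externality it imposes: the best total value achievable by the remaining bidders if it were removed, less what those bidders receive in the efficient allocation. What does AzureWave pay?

AzureWave pays $94M.

Efficient allocation: AzureWave→Band A ($884M), VistaNet→Band C ($699M), OrbitCom→Band G ($948M), Meridian→Band B ($709M); total welfare W = $3240M.
AzureWave receives Band A at value $884M, so the others get W − 884 = $2356M.
Without AzureWave: best allocation of the remaining 3 bidders over all 4 bands is VistaNet→Band C ($699M), OrbitCom→Band G ($948M), Meridian→Band A ($803M), total $2450M.
VCG payment = (others' best without AzureWave) − (others' welfare with AzureWave) = 2450 − 2356 = $94M.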